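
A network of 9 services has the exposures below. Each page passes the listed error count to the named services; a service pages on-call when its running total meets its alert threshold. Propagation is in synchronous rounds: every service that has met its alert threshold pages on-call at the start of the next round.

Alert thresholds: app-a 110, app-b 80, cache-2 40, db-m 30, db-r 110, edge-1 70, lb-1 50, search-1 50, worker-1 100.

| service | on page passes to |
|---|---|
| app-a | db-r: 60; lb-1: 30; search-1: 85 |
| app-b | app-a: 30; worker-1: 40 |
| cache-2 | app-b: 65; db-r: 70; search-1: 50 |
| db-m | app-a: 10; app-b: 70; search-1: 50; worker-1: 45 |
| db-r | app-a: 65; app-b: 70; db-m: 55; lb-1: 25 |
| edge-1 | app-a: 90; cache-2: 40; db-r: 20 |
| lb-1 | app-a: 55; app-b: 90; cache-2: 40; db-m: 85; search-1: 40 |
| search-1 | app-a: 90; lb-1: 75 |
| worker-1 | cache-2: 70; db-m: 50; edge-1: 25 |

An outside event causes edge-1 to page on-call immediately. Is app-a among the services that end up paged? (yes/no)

Round 1 — edge-1 pages on-call (initial).
  app-a: +90 → 90 < 110
  cache-2: +40 → 40 ≥ 40
  db-r: +20 → 20 < 110
Round 2 — cache-2 pages on-call.
  app-b: +65 → 65 < 80
  db-r: +70 → 90 < 110
  search-1: +50 → 50 ≥ 50
Round 3 — search-1 pages on-call.
  app-a: +90 → 180 ≥ 110
  lb-1: +75 → 75 ≥ 50
Round 4 — app-a, lb-1 page on-call.
  app-b: +90 → 155 ≥ 80
  db-m: +85 → 85 ≥ 30
  db-r: +60 → 150 ≥ 110
Round 5 — app-b, db-m, db-r page on-call.
  worker-1: +40+45 → 85 < 100
No further pages.

yes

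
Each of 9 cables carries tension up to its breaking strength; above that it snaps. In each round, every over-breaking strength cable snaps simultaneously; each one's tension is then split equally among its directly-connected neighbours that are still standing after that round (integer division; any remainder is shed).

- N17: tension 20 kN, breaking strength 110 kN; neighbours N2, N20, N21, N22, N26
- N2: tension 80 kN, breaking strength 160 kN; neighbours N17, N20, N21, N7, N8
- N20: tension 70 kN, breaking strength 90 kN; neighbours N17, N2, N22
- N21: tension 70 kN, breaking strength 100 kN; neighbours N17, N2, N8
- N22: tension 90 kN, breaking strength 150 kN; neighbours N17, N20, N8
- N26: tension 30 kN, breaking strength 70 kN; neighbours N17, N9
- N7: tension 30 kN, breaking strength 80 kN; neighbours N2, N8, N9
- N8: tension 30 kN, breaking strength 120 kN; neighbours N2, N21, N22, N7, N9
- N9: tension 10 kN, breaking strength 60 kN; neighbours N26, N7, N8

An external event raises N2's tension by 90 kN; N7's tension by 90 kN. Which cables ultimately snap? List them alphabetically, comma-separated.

Round 1 — N2 at 170 > 160; N7 at 120 > 80. N2, N7 snap.
  N2 sheds 170 kN to N17, N20, N21, N8: 42 each (2 lost).
    N17: 20+42 = 62 ≤ 110
    N20: 70+42 = 112 > 90
    N21: 70+42 = 112 > 100
    N8: 30+42 = 72 ≤ 120
  N7 sheds 120 kN to N8, N9: 60 each.
    N8: 72+60 = 132 > 120
    N9: 10+60 = 70 > 60
Round 2 — N20, N21, N8, N9 snap.
  N20 sheds 112 kN to N17, N22: 56 each.
    N17: 62+56 = 118 > 110
    N22: 90+56 = 146 ≤ 150
  N21 sheds 112 kN to N17: 112 each.
    N17: 118+112 = 230 > 110
  N8 sheds 132 kN to N22: 132 each.
    N22: 146+132 = 278 > 150
  N9 sheds 70 kN to N26: 70 each.
    N26: 30+70 = 100 > 70
Round 3 — N17, N22, N26 snap.
  N17 sheds 230 kN: no online neighbours, lost.
  N22 sheds 278 kN: no online neighbours, lost.
  N26 sheds 100 kN: no online neighbours, lost.
No further breaks.

N17, N2, N20, N21, N22, N26, N7, N8, N9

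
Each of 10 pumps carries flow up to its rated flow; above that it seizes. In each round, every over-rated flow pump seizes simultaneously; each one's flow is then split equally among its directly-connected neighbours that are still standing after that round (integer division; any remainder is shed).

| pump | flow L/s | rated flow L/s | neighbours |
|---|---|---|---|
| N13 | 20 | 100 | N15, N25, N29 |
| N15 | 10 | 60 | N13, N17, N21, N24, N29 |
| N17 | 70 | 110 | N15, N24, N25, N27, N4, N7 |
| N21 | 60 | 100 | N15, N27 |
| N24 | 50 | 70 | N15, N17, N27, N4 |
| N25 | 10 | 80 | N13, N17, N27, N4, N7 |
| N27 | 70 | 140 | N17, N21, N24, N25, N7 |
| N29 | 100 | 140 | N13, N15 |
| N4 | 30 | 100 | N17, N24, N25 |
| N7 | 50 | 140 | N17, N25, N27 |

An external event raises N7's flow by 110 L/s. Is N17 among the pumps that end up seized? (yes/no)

yes

Round 1 — N7 at 160 > 140. N7 seizes.
  N7 sheds 160 L/s to N17, N25, N27: 53 each (1 lost).
    N17: 70+53 = 123 > 110
    N25: 10+53 = 63 ≤ 80
    N27: 70+53 = 123 ≤ 140
Round 2 — N17 seizes.
  N17 sheds 123 L/s to N15, N24, N25, N27, N4: 24 each (3 lost).
    N15: 10+24 = 34 ≤ 60
    N24: 50+24 = 74 > 70
    N25: 63+24 = 87 > 80
    N27: 123+24 = 147 > 140
    N4: 30+24 = 54 ≤ 100
Round 3 — N24, N25, N27 seize.
  N24 sheds 74 L/s to N15, N4: 37 each.
    N15: 34+37 = 71 > 60
    N4: 54+37 = 91 ≤ 100
  N25 sheds 87 L/s to N13, N4: 43 each (1 lost).
    N13: 20+43 = 63 ≤ 100
    N4: 91+43 = 134 > 100
  N27 sheds 147 L/s to N21: 147 each.
    N21: 60+147 = 207 > 100
Round 4 — N15, N21, N4 seize.
  N15 sheds 71 L/s to N13, N29: 35 each (1 lost).
    N13: 63+35 = 98 ≤ 100
    N29: 100+35 = 135 ≤ 140
  N21 sheds 207 L/s: no online neighbours, lost.
  N4 sheds 134 L/s: no online neighbours, lost.
No further seizures.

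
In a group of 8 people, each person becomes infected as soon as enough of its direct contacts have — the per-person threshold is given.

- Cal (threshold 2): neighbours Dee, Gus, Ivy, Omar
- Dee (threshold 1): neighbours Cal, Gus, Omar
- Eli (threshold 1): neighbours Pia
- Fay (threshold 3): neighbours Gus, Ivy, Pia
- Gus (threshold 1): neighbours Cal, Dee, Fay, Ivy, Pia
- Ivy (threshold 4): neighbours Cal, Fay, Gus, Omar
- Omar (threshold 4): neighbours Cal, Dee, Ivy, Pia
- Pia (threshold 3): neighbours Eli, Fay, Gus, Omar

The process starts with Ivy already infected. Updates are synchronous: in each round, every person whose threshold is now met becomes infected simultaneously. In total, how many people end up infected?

Round 1 — Ivy becomes infected (initial).
Round 2 — checking thresholds:
  Cal: 1 of 4 neighbours < 2, below threshold.
  Fay: 1 of 3 neighbours < 3, below threshold.
  Gus: 1 of 5 neighbours ≥ 1, becomes infected.
  Omar: 1 of 4 neighbours < 4, below threshold.
Round 3 — checking thresholds:
  Cal: 2 of 4 neighbours ≥ 2, becomes infected.
  Dee: 1 of 3 neighbours ≥ 1, becomes infected.
  Fay: 2 of 3 neighbours < 3, below threshold.
  Omar: 1 of 4 neighbours < 4, below threshold.
  Pia: 1 of 4 neighbours < 3, below threshold.
Round 4 — no new infections; cascade stops.

4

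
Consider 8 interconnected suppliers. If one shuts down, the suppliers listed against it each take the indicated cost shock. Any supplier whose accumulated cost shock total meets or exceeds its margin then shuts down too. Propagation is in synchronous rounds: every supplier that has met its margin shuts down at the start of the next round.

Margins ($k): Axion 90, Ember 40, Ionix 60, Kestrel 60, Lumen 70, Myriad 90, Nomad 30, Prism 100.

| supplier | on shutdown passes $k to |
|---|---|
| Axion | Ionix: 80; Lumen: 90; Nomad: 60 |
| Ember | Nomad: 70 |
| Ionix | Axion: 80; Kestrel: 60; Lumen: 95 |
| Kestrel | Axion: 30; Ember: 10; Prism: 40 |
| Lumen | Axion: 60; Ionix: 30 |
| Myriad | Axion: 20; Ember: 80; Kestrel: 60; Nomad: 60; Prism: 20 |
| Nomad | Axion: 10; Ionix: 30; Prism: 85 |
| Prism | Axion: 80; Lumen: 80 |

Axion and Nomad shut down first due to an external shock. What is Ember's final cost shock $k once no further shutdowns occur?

Round 1 — Axion, Nomad shut down (initial).
  Ionix: +80+30 → 110 ≥ 60
  Lumen: +90 → 90 ≥ 70
  Prism: +85 → 85 < 100
Round 2 — Ionix, Lumen shut down.
  Kestrel: +60 → 60 ≥ 60
Round 3 — Kestrel shuts down.
  Ember: +10 → 10 < 40
  Prism: +40 → 125 ≥ 100
Round 4 — Prism shuts down.
No further shutdowns.

10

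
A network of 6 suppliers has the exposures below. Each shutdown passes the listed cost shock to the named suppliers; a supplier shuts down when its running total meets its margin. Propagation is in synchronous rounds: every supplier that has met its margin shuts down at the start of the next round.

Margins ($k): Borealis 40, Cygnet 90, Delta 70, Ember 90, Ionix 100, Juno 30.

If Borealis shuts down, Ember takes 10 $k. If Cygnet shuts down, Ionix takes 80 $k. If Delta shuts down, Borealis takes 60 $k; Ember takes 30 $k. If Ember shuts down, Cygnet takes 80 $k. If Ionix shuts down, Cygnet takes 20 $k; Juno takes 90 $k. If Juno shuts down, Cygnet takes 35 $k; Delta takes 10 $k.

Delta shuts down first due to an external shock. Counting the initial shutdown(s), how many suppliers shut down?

Round 1 — Delta shuts down (initial).
  Borealis: +60 → 60 ≥ 40
  Ember: +30 → 30 < 90
Round 2 — Borealis shuts down.
  Ember: +10 → 40 < 90
No further shutdowns.

2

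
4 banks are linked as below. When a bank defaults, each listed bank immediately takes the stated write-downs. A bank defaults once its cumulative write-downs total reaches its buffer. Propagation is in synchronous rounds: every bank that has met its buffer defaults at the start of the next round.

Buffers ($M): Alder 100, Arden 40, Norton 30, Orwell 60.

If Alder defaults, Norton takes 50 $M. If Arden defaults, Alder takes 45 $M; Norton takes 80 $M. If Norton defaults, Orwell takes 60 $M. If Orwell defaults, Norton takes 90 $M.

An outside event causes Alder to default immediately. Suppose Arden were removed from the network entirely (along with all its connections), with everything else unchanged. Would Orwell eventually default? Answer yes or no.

yes

With Arden removed:
Round 1 — Alder defaults (initial).
  Norton: +50 → 50 ≥ 30
Round 2 — Norton defaults.
  Orwell: +60 → 60 ≥ 60
Round 3 — Orwell defaults.
No further defaults.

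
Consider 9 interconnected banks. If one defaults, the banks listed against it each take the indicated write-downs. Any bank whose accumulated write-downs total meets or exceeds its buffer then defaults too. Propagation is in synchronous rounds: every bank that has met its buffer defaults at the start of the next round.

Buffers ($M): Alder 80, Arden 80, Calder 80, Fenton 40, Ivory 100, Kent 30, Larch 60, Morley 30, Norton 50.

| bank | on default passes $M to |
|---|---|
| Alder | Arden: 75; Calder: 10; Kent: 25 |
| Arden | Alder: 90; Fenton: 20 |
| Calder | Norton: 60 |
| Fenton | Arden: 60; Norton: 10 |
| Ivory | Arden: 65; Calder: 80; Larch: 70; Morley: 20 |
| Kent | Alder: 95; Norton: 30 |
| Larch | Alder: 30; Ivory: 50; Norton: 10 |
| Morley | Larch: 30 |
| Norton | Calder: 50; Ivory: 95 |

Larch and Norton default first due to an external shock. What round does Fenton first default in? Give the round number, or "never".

Round 1 — Larch, Norton default (initial).
  Alder: +30 → 30 < 80
  Calder: +50 → 50 < 80
  Ivory: +50+95 → 145 ≥ 100
Round 2 — Ivory defaults.
  Arden: +65 → 65 < 80
  Calder: +80 → 130 ≥ 80
  Morley: +20 → 20 < 30
Round 3 — Calder defaults.
No further defaults.

never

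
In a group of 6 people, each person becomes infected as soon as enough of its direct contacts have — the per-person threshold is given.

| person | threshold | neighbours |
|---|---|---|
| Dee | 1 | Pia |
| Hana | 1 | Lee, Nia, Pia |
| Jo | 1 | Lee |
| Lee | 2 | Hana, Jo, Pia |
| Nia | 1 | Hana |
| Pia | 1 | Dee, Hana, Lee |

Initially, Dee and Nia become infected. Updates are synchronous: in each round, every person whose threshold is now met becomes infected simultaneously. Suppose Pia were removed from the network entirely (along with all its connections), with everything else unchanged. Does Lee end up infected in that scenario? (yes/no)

With Pia removed:
Round 1 — Dee, Nia become infected (initial).
Round 2 — checking thresholds:
  Hana: 1 of 2 neighbours ≥ 1, becomes infected.
Round 3 — no new infections; cascade stops.

no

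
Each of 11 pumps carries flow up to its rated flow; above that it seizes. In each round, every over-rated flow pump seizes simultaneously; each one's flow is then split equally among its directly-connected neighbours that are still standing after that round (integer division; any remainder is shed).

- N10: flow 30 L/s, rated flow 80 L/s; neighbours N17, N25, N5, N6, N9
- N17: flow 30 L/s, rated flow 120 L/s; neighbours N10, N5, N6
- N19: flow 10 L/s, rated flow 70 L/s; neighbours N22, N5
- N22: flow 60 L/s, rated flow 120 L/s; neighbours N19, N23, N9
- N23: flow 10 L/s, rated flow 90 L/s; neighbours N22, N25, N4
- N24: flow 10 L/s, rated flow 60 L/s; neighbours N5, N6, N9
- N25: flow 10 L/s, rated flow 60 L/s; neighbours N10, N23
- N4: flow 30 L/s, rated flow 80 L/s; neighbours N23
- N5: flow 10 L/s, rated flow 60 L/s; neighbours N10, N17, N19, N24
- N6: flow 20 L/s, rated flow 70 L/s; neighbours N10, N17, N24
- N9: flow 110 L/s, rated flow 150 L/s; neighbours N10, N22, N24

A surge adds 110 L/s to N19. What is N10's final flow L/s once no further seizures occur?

Round 1 — N19 at 120 > 70. N19 seizes.
  N19 sheds 120 L/s to N22, N5: 60 each.
    N22: 60+60 = 120 ≤ 120
    N5: 10+60 = 70 > 60
Round 2 — N5 seizes.
  N5 sheds 70 L/s to N10, N17, N24: 23 each (1 lost).
    N10: 30+23 = 53 ≤ 80
    N17: 30+23 = 53 ≤ 120
    N24: 10+23 = 33 ≤ 60
No further seizures.

53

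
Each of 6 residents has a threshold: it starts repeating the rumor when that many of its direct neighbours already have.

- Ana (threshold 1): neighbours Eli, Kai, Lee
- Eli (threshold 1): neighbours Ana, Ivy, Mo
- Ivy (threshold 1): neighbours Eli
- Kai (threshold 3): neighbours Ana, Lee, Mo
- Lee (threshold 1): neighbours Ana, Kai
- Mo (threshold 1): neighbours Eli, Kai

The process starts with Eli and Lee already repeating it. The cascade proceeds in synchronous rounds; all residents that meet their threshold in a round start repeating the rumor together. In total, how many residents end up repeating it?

Round 1 — Eli, Lee start repeating the rumor (initial).
Round 2 — checking thresholds:
  Ana: 2 of 3 neighbours ≥ 1, starts repeating the rumor.
  Ivy: 1 of 1 neighbours ≥ 1, starts repeating the rumor.
  Kai: 1 of 3 neighbours < 3, not yet.
  Mo: 1 of 2 neighbours ≥ 1, starts repeating the rumor.
Round 3 — checking thresholds:
  Kai: 3 of 3 neighbours ≥ 3, starts repeating the rumor.
Round 4 — no new spreads; cascade stops.

6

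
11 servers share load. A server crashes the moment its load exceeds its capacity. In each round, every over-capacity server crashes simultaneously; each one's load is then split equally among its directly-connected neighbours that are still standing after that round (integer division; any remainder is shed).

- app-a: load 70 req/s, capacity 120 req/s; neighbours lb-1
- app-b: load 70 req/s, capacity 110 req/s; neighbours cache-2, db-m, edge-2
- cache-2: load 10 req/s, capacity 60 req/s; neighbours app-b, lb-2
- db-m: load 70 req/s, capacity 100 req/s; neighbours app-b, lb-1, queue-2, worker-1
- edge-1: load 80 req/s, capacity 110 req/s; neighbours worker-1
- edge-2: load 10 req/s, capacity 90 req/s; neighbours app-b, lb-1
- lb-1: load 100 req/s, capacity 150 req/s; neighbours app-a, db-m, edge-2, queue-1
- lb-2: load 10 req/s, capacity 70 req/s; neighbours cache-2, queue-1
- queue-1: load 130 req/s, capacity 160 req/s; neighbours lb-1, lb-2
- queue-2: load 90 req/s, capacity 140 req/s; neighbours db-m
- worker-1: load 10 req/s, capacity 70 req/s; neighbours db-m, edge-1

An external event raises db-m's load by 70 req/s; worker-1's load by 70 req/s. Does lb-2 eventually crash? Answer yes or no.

Round 1 — db-m at 140 > 100; worker-1 at 80 > 70. db-m, worker-1 crash.
  db-m sheds 140 req/s to app-b, lb-1, queue-2: 46 each (2 lost).
    app-b: 70+46 = 116 > 110
    lb-1: 100+46 = 146 ≤ 150
    queue-2: 90+46 = 136 ≤ 140
  worker-1 sheds 80 req/s to edge-1: 80 each.
    edge-1: 80+80 = 160 > 110
Round 2 — app-b, edge-1 crash.
  app-b sheds 116 req/s to cache-2, edge-2: 58 each.
    cache-2: 10+58 = 68 > 60
    edge-2: 10+58 = 68 ≤ 90
  edge-1 sheds 160 req/s: no online neighbours, lost.
Round 3 — cache-2 crashes.
  cache-2 sheds 68 req/s to lb-2: 68 each.
    lb-2: 10+68 = 78 > 70
Round 4 — lb-2 crashes.
  lb-2 sheds 78 req/s to queue-1: 78 each.
    queue-1: 130+78 = 208 > 160
Round 5 — queue-1 crashes.
  queue-1 sheds 208 req/s to lb-1: 208 each.
    lb-1: 146+208 = 354 > 150
Round 6 — lb-1 crashes.
  lb-1 sheds 354 req/s to app-a, edge-2: 177 each.
    app-a: 70+177 = 247 > 120
    edge-2: 68+177 = 245 > 90
Round 7 — app-a, edge-2 crash.
  app-a sheds 247 req/s: no online neighbours, lost.
  edge-2 sheds 245 req/s: no online neighbours, lost.
No further crashes.

yes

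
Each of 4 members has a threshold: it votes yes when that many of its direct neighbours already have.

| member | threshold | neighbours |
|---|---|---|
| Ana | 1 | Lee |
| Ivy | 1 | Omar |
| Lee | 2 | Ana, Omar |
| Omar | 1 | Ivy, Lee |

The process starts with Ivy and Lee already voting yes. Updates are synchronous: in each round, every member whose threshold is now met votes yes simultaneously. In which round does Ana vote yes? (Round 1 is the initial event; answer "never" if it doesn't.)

Round 1 — Ivy, Lee vote yes (initial).
Round 2 — checking thresholds:
  Ana: 1 of 1 neighbours ≥ 1, votes yes.
  Omar: 2 of 2 neighbours ≥ 1, votes yes.
Round 3 — no new yes votes; cascade stops.

2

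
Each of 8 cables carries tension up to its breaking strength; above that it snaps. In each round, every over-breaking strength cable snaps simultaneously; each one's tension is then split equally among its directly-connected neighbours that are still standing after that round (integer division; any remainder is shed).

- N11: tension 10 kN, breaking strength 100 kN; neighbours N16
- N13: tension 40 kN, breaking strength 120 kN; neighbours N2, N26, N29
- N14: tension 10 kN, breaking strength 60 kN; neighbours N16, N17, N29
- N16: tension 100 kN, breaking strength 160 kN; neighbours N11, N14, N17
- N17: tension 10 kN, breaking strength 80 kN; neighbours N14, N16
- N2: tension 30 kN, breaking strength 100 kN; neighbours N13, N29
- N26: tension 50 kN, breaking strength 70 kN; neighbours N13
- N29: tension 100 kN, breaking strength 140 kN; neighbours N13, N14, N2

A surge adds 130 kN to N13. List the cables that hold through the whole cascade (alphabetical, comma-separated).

Round 1 — N13 at 170 > 120. N13 snaps.
  N13 sheds 170 kN to N2, N26, N29: 56 each (2 lost).
    N2: 30+56 = 86 ≤ 100
    N26: 50+56 = 106 > 70
    N29: 100+56 = 156 > 140
Round 2 — N26, N29 snap.
  N26 sheds 106 kN: no online neighbours, lost.
  N29 sheds 156 kN to N14, N2: 78 each.
    N14: 10+78 = 88 > 60
    N2: 86+78 = 164 > 100
Round 3 — N14, N2 snap.
  N14 sheds 88 kN to N16, N17: 44 each.
    N16: 100+44 = 144 ≤ 160
    N17: 10+44 = 54 ≤ 80
  N2 sheds 164 kN: no online neighbours, lost.
No further breaks.

N11, N16, N17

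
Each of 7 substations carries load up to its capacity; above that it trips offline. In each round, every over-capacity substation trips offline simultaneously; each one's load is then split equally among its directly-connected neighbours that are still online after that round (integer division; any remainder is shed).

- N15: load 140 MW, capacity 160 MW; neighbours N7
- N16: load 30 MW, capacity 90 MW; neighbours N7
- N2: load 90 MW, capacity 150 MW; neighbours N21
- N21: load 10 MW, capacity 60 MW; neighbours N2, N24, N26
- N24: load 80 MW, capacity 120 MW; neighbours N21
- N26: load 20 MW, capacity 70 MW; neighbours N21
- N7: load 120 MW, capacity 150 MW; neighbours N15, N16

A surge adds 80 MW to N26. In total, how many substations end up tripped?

3

Round 1 — N26 at 100 > 70. N26 trips offline.
  N26 sheds 100 MW to N21: 100 each.
    N21: 10+100 = 110 > 60
Round 2 — N21 trips offline.
  N21 sheds 110 MW to N2, N24: 55 each.
    N2: 90+55 = 145 ≤ 150
    N24: 80+55 = 135 > 120
Round 3 — N24 trips offline.
  N24 sheds 135 MW: no online neighbours, lost.
No further trips.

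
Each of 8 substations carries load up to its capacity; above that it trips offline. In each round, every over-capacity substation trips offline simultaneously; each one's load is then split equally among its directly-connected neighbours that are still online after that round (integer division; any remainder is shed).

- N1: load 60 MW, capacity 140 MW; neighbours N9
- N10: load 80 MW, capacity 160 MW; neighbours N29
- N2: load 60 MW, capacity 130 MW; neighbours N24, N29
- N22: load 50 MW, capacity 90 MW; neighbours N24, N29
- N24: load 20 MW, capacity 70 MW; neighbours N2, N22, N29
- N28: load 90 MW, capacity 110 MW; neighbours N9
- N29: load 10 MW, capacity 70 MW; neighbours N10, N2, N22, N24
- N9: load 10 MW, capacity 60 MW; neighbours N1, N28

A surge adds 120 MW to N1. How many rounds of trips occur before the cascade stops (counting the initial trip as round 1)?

Round 1 — N1 at 180 > 140. N1 trips offline.
  N1 sheds 180 MW to N9: 180 each.
    N9: 10+180 = 190 > 60
Round 2 — N9 trips offline.
  N9 sheds 190 MW to N28: 190 each.
    N28: 90+190 = 280 > 110
Round 3 — N28 trips offline.
  N28 sheds 280 MW: no online neighbours, lost.
No further trips.

3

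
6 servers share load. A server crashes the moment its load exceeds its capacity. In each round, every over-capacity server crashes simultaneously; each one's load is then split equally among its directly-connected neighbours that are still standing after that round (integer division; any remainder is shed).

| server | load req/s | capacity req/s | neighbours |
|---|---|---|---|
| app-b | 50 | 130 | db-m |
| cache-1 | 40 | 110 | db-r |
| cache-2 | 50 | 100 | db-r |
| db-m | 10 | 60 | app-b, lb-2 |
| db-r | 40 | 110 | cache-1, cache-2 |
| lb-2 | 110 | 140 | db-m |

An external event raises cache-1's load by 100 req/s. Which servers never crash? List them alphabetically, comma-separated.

Round 1 — cache-1 at 140 > 110. cache-1 crashes.
  cache-1 sheds 140 req/s to db-r: 140 each.
    db-r: 40+140 = 180 > 110
Round 2 — db-r crashes.
  db-r sheds 180 req/s to cache-2: 180 each.
    cache-2: 50+180 = 230 > 100
Round 3 — cache-2 crashes.
  cache-2 sheds 230 req/s: no online neighbours, lost.
No further crashes.

app-b, db-m, lb-2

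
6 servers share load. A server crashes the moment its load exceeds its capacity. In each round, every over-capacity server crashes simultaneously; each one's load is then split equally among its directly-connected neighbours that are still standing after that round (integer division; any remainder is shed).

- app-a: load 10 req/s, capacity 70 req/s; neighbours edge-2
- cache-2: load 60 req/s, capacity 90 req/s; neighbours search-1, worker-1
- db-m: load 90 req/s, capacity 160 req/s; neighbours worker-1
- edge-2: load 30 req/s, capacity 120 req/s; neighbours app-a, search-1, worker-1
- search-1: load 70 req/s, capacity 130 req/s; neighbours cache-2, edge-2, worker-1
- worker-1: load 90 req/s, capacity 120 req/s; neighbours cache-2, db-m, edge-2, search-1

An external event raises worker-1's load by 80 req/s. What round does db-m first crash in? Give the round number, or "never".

never

Round 1 — worker-1 at 170 > 120. worker-1 crashes.
  worker-1 sheds 170 req/s to cache-2, db-m, edge-2, search-1: 42 each (2 lost).
    cache-2: 60+42 = 102 > 90
    db-m: 90+42 = 132 ≤ 160
    edge-2: 30+42 = 72 ≤ 120
    search-1: 70+42 = 112 ≤ 130
Round 2 — cache-2 crashes.
  cache-2 sheds 102 req/s to search-1: 102 each.
    search-1: 112+102 = 214 > 130
Round 3 — search-1 crashes.
  search-1 sheds 214 req/s to edge-2: 214 each.
    edge-2: 72+214 = 286 > 120
Round 4 — edge-2 crashes.
  edge-2 sheds 286 req/s to app-a: 286 each.
    app-a: 10+286 = 296 > 70
Round 5 — app-a crashes.
  app-a sheds 296 req/s: no online neighbours, lost.
No further crashes.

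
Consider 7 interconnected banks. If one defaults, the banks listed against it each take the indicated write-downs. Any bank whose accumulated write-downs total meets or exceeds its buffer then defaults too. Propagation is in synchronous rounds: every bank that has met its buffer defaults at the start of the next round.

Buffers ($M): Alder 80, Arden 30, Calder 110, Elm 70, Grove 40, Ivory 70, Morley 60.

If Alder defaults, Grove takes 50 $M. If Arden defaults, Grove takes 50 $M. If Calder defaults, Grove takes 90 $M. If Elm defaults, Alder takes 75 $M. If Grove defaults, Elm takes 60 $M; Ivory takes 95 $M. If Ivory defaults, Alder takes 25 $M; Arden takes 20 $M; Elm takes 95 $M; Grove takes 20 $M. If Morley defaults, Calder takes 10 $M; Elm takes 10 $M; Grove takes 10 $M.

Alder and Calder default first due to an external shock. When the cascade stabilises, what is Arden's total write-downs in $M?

20

Round 1 — Alder, Calder default (initial).
  Grove: +50+90 → 140 ≥ 40
Round 2 — Grove defaults.
  Elm: +60 → 60 < 70
  Ivory: +95 → 95 ≥ 70
Round 3 — Ivory defaults.
  Arden: +20 → 20 < 30
  Elm: +95 → 155 ≥ 70
Round 4 — Elm defaults.
No further defaults.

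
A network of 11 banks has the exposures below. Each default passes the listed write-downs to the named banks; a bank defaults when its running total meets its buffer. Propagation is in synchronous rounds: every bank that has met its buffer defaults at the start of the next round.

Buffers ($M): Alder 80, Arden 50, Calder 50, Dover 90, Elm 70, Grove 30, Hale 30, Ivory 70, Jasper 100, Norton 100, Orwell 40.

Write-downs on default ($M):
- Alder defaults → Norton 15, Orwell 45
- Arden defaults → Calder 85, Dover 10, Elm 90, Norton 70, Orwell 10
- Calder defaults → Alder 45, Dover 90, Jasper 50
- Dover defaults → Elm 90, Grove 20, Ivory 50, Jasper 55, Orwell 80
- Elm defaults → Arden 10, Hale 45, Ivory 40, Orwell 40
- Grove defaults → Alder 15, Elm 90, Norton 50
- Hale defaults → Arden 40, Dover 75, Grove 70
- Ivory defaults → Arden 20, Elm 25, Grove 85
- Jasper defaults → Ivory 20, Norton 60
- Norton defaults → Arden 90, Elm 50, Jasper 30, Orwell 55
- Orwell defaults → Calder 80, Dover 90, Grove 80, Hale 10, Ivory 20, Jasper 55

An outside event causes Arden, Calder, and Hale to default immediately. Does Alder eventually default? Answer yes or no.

no

Round 1 — Arden, Calder, Hale default (initial).
  Alder: +45 → 45 < 80
  Dover: +10+90+75 → 175 ≥ 90
  Elm: +90 → 90 ≥ 70
  Grove: +70 → 70 ≥ 30
  Jasper: +50 → 50 < 100
  Norton: +70 → 70 < 100
  Orwell: +10 → 10 < 40
Round 2 — Dover, Elm, Grove default.
  Alder: +15 → 60 < 80
  Ivory: +50+40 → 90 ≥ 70
  Jasper: +55 → 105 ≥ 100
  Norton: +50 → 120 ≥ 100
  Orwell: +80+40 → 130 ≥ 40
Round 3 — Ivory, Jasper, Norton, Orwell default.
No further defaults.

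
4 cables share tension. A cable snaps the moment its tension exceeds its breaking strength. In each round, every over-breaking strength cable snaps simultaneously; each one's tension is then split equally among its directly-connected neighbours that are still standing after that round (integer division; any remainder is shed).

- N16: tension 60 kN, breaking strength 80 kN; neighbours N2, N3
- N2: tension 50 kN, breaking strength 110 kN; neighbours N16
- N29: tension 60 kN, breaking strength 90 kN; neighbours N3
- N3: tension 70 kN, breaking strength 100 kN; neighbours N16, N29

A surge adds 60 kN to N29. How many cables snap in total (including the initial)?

Round 1 — N29 at 120 > 90. N29 snaps.
  N29 sheds 120 kN to N3: 120 each.
    N3: 70+120 = 190 > 100
Round 2 — N3 snaps.
  N3 sheds 190 kN to N16: 190 each.
    N16: 60+190 = 250 > 80
Round 3 — N16 snaps.
  N16 sheds 250 kN to N2: 250 each.
    N2: 50+250 = 300 > 110
Round 4 — N2 snaps.
  N2 sheds 300 kN: no online neighbours, lost.
No further breaks.

4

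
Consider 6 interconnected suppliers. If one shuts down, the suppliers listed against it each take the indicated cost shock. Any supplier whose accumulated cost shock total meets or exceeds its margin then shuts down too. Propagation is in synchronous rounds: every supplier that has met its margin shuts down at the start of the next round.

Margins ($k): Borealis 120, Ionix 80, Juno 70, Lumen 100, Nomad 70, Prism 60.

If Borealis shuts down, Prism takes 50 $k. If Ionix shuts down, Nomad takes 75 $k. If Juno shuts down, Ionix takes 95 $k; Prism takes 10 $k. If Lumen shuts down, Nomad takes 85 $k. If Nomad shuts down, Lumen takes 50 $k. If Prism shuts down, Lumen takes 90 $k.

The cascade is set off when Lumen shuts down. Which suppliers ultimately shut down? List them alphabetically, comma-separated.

Round 1 — Lumen shuts down (initial).
  Nomad: +85 → 85 ≥ 70
Round 2 — Nomad shuts down.
No further shutdowns.

Lumen, Nomad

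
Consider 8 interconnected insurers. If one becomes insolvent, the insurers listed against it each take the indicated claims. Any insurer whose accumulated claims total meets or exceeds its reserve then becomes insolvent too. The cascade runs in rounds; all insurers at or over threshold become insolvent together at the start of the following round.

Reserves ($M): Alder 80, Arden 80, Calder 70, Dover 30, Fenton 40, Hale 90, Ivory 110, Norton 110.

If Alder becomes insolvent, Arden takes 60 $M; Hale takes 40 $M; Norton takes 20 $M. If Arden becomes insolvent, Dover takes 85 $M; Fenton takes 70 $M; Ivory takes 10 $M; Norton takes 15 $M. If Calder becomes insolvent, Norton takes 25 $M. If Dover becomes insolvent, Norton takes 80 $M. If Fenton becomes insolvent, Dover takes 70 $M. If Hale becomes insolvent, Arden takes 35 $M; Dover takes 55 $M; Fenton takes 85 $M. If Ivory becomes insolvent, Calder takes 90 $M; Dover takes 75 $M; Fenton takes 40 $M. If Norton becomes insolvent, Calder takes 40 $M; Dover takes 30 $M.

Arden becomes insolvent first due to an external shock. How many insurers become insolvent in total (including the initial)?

Round 1 — Arden becomes insolvent (initial).
  Dover: +85 → 85 ≥ 30
  Fenton: +70 → 70 ≥ 40
  Ivory: +10 → 10 < 110
  Norton: +15 → 15 < 110
Round 2 — Dover, Fenton become insolvent.
  Norton: +80 → 95 < 110
No further insolvencies.

3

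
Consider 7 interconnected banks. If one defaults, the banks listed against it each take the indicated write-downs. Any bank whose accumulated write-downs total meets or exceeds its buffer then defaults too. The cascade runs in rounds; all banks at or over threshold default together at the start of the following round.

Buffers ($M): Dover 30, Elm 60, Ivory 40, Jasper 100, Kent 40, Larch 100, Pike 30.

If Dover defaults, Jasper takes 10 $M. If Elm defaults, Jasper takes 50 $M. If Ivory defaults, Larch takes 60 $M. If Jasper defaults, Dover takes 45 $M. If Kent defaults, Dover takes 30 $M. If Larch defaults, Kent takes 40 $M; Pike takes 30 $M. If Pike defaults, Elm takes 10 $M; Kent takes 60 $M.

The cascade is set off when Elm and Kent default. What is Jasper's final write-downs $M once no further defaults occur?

Round 1 — Elm, Kent default (initial).
  Dover: +30 → 30 ≥ 30
  Jasper: +50 → 50 < 100
Round 2 — Dover defaults.
  Jasper: +10 → 60 < 100
No further defaults.

60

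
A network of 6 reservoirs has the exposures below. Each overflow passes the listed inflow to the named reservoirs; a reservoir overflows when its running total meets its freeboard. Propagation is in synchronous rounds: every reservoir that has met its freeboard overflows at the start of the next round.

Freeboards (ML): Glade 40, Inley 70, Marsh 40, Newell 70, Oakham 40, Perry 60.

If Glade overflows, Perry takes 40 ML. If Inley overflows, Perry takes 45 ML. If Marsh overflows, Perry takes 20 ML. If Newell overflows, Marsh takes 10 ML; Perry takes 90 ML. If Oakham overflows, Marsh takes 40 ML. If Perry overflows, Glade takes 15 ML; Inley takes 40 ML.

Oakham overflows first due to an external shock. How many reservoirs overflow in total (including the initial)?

2

Round 1 — Oakham overflows (initial).
  Marsh: +40 → 40 ≥ 40
Round 2 — Marsh overflows.
  Perry: +20 → 20 < 60
No further overflows.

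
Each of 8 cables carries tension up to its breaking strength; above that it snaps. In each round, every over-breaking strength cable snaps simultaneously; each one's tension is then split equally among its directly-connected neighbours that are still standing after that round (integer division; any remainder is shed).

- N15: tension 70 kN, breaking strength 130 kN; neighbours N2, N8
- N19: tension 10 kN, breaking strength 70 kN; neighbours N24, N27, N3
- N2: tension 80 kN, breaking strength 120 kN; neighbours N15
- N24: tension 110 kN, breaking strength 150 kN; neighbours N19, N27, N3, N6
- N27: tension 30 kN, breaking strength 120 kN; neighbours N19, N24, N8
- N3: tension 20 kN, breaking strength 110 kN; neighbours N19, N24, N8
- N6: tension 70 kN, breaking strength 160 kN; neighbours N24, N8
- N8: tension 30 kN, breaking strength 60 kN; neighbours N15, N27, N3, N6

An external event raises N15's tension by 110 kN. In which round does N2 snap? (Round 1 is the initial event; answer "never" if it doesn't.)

2

Round 1 — N15 at 180 > 130. N15 snaps.
  N15 sheds 180 kN to N2, N8: 90 each.
    N2: 80+90 = 170 > 120
    N8: 30+90 = 120 > 60
Round 2 — N2, N8 snap.
  N2 sheds 170 kN: no online neighbours, lost.
  N8 sheds 120 kN to N27, N3, N6: 40 each.
    N27: 30+40 = 70 ≤ 120
    N3: 20+40 = 60 ≤ 110
    N6: 70+40 = 110 ≤ 160
No further breaks.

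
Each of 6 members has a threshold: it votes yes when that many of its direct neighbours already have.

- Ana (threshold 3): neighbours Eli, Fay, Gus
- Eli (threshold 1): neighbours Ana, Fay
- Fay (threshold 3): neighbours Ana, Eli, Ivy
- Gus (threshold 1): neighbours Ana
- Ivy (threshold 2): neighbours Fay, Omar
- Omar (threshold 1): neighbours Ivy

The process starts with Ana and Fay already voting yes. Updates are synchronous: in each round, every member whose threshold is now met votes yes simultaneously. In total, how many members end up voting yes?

4

Round 1 — Ana, Fay vote yes (initial).
Round 2 — checking thresholds:
  Eli: 2 of 2 neighbours ≥ 1, votes yes.
  Gus: 1 of 1 neighbours ≥ 1, votes yes.
  Ivy: 1 of 2 neighbours < 2, below threshold.
Round 3 — no new yes votes; cascade stops.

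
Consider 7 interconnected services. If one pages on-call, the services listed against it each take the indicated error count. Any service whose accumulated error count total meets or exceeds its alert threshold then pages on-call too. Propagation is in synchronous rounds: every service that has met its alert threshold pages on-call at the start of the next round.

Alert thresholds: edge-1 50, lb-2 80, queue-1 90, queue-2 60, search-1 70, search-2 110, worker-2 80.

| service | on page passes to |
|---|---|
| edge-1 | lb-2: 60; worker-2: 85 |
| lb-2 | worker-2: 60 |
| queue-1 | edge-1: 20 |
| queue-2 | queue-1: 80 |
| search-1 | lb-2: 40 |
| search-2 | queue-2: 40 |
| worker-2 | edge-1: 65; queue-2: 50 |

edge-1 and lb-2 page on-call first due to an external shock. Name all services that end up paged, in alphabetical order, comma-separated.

edge-1, lb-2, worker-2

Round 1 — edge-1, lb-2 page on-call (initial).
  worker-2: +85+60 → 145 ≥ 80
Round 2 — worker-2 pages on-call.
  queue-2: +50 → 50 < 60
No further pages.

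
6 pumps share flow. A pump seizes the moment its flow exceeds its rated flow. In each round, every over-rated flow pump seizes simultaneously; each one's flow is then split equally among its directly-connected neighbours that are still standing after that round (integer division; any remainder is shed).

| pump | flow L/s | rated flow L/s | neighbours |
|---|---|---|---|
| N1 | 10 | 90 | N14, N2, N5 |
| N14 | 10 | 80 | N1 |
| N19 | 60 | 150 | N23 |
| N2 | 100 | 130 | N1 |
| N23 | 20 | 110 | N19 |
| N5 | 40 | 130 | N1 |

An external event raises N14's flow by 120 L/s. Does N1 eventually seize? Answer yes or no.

Round 1 — N14 at 130 > 80. N14 seizes.
  N14 sheds 130 L/s to N1: 130 each.
    N1: 10+130 = 140 > 90
Round 2 — N1 seizes.
  N1 sheds 140 L/s to N2, N5: 70 each.
    N2: 100+70 = 170 > 130
    N5: 40+70 = 110 ≤ 130
Round 3 — N2 seizes.
  N2 sheds 170 L/s: no online neighbours, lost.
No further seizures.

yes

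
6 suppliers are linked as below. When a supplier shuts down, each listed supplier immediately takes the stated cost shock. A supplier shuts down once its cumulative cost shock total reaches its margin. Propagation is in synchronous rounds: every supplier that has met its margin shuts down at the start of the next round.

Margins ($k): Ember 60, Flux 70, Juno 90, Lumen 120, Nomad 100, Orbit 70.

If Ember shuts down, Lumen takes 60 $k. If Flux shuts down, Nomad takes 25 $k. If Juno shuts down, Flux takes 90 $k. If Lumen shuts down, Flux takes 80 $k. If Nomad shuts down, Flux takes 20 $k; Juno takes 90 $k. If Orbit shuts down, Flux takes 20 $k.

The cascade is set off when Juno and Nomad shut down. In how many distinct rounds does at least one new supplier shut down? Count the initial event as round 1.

Round 1 — Juno, Nomad shut down (initial).
  Flux: +90+20 → 110 ≥ 70
Round 2 — Flux shuts down.
No further shutdowns.

2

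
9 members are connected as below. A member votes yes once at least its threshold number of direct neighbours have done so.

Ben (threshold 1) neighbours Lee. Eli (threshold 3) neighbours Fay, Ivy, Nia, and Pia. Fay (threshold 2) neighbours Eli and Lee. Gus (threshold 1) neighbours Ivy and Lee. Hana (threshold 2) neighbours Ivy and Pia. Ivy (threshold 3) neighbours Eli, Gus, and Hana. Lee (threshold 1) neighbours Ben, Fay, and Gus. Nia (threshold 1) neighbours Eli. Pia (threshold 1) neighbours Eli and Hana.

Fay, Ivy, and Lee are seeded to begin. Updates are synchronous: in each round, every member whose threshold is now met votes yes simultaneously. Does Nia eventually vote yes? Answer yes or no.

no

Round 1 — Fay, Ivy, Lee vote yes (initial).
Round 2 — checking thresholds:
  Ben: 1 of 1 neighbours ≥ 1, votes yes.
  Eli: 2 of 4 neighbours < 3, not yet.
  Gus: 2 of 2 neighbours ≥ 1, votes yes.
  Hana: 1 of 2 neighbours < 2, not yet.
Round 3 — no new yes votes; cascade stops.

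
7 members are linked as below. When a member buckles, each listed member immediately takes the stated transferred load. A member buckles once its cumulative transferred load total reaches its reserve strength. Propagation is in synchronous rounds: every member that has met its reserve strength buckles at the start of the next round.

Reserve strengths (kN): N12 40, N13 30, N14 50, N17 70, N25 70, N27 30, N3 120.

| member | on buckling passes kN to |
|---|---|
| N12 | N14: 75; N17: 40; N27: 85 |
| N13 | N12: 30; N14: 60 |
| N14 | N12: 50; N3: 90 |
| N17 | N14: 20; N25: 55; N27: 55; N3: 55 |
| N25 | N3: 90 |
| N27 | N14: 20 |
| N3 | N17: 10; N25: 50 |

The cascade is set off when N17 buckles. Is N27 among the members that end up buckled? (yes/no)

Round 1 — N17 buckles (initial).
  N14: +20 → 20 < 50
  N25: +55 → 55 < 70
  N27: +55 → 55 ≥ 30
  N3: +55 → 55 < 120
Round 2 — N27 buckles.
  N14: +20 → 40 < 50
No further bucklings.

yes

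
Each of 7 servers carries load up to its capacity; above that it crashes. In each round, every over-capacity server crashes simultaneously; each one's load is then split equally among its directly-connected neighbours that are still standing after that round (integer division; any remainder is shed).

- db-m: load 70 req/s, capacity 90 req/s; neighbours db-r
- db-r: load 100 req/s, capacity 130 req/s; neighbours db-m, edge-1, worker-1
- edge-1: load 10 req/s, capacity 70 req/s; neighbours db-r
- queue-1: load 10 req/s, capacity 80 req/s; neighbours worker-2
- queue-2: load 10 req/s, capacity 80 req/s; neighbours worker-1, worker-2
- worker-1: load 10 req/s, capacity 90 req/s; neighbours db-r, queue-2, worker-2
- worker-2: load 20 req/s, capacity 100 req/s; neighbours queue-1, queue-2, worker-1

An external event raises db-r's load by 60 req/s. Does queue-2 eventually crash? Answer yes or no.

Round 1 — db-r at 160 > 130. db-r crashes.
  db-r sheds 160 req/s to db-m, edge-1, worker-1: 53 each (1 lost).
    db-m: 70+53 = 123 > 90
    edge-1: 10+53 = 63 ≤ 70
    worker-1: 10+53 = 63 ≤ 90
Round 2 — db-m crashes.
  db-m sheds 123 req/s: no online neighbours, lost.
No further crashes.

no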